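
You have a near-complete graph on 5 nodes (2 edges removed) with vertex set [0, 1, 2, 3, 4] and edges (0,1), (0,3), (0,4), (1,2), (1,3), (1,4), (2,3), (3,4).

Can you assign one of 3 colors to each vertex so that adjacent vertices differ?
No, G is not 3-colorable

The clique on vertices [0, 1, 3, 4] has size 4 > 3, so it alone needs 4 colors.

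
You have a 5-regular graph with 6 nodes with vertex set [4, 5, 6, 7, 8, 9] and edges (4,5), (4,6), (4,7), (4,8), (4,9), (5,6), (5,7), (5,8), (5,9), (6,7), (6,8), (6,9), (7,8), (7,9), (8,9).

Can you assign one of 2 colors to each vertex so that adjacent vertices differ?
No, G is not 2-colorable

The clique on vertices [4, 5, 6, 7, 8, 9] has size 6 > 2, so it alone needs 6 colors.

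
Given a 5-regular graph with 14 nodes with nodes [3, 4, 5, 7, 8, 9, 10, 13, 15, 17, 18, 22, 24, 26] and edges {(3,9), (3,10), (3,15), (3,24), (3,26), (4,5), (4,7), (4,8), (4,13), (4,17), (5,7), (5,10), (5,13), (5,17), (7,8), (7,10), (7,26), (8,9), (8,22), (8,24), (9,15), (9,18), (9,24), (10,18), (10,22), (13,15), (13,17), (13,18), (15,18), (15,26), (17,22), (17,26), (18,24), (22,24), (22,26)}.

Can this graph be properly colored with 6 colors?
Yes, G is 6-colorable

A valid 6-coloring: color 1: [5, 8, 18, 26]; color 2: [3, 7, 13, 22]; color 3: [10, 15, 17, 24]; color 4: [4, 9].
(χ(G) = 4 ≤ 6.)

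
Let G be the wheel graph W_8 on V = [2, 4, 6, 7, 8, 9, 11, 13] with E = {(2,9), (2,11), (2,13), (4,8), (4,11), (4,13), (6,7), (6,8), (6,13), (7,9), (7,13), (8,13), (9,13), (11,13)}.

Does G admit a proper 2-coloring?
No, G is not 2-colorable

The clique on vertices [2, 9, 13] has size 3 > 2, so it alone needs 3 colors.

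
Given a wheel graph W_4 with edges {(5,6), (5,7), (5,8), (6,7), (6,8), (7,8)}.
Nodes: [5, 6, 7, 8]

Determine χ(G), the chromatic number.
Clique number ω(G) = 4 (lower bound: χ ≥ ω).
The clique on [5, 6, 7, 8] has size 4, forcing χ ≥ 4, and the coloring below uses 4 colors, so χ(G) = 4.
A valid 4-coloring: color 1: [7]; color 2: [5]; color 3: [8]; color 4: [6].

χ(G) = 4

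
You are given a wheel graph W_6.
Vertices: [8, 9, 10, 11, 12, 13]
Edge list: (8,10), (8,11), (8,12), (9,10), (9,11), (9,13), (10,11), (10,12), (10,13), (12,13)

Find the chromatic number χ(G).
Clique number ω(G) = 3 (lower bound: χ ≥ ω).
Odd cycle [9, 13, 12, 8, 11] needs 3 colors (χ ≥ 3).
Vertex 10 is adjacent to every vertex of [8, 9, 11, 12, 13], which already need 3 colors among themselves, so 10 needs a new color (χ ≥ 4).
The coloring below uses 4 colors, so χ(G) = 4.
A valid 4-coloring: color 1: [10]; color 2: [8, 9]; color 3: [11, 13]; color 4: [12].

χ(G) = 4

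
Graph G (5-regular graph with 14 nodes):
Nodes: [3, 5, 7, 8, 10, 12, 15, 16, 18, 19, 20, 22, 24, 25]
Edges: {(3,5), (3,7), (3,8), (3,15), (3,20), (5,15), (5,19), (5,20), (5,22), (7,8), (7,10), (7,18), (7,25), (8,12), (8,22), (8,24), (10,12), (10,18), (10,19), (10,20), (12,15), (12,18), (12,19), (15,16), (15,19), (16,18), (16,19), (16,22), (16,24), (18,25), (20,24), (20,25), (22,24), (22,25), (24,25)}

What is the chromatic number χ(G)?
χ(G) = 4

Clique number ω(G) = 3 (lower bound: χ ≥ ω).
Suppose a proper 3-coloring c exists. The clique [3, 5, 15] takes 3 distinct colors; by symmetry let c(3) = 1, c(5) = 2, c(15) = 3.
- Vertex 19: neighbors [5, 15] already have colors [2, 3] ⇒ c(19) = 1.
- Vertex 12: neighbors [19, 15] already have colors [1, 3] ⇒ c(12) = 2.
- Vertex 8: neighbors [3, 12] already have colors [1, 2] ⇒ c(8) = 3.
- Vertex 7: neighbors [3, 8] already have colors [1, 3] ⇒ c(7) = 2.
- Vertex 16: neighbors [19, 15] already have colors [1, 3] ⇒ c(16) = 2.
- Vertex 20: neighbors [3, 5] already have colors [1, 2] ⇒ c(20) = 3.
- Vertex 10: neighbors [19, 7, 20] already have colors [1, 2, 3] — all 3 colors blocked. Contradiction.
The forced assignments end in a contradiction, so G has no proper 3-coloring (χ ≥ 4).
The coloring below uses 4 colors, so χ(G) = 4.
A valid 4-coloring: color 1: [3, 18, 19, 24]; color 2: [7, 15, 20, 22]; color 3: [5, 8, 10, 16, 25]; color 4: [12].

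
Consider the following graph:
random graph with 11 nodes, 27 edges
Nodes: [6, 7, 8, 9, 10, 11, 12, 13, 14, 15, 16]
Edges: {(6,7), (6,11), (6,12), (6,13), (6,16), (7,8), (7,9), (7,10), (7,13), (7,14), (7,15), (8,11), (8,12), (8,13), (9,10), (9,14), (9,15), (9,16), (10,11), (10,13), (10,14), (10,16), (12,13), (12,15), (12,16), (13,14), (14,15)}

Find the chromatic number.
Clique number ω(G) = 4 (lower bound: χ ≥ ω).
The clique on [7, 9, 10, 14] has size 4, forcing χ ≥ 4, and the coloring below uses 4 colors, so χ(G) = 4.
A valid 4-coloring: color 1: [7, 11, 12]; color 2: [9, 13]; color 3: [6, 8, 10, 15]; color 4: [14, 16].

χ(G) = 4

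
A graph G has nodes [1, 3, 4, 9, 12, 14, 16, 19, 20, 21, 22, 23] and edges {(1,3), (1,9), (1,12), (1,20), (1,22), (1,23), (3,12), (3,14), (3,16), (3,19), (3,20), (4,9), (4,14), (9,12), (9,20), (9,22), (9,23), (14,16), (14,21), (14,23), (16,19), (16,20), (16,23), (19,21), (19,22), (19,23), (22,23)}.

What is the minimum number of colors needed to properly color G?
χ(G) = 4

Clique number ω(G) = 4 (lower bound: χ ≥ ω).
The clique on [1, 9, 22, 23] has size 4, forcing χ ≥ 4, and the coloring below uses 4 colors, so χ(G) = 4.
A valid 4-coloring: color 1: [9, 14, 19]; color 2: [1, 4, 16, 21]; color 3: [3, 23]; color 4: [12, 20, 22].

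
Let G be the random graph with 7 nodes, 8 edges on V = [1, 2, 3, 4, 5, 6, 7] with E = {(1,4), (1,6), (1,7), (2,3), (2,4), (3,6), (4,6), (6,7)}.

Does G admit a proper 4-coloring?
A valid 4-coloring: color 1: [2, 5, 6]; color 2: [3, 4, 7]; color 3: [1].
(χ(G) = 3 ≤ 4.)

Yes, G is 4-colorable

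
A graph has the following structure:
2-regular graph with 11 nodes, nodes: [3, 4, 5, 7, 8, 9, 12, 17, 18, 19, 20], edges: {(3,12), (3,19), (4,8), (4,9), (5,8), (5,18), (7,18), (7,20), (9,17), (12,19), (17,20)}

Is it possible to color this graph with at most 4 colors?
A valid 4-coloring: color 1: [4, 5, 7, 17, 19]; color 2: [8, 9, 12, 18, 20]; color 3: [3].
(χ(G) = 3 ≤ 4.)

Yes, G is 4-colorable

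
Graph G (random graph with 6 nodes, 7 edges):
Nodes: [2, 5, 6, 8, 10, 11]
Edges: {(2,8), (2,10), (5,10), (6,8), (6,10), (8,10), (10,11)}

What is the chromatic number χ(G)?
Clique number ω(G) = 3 (lower bound: χ ≥ ω).
The clique on [2, 8, 10] has size 3, forcing χ ≥ 3, and the coloring below uses 3 colors, so χ(G) = 3.
A valid 3-coloring: color 1: [10]; color 2: [5, 8, 11]; color 3: [2, 6].

χ(G) = 3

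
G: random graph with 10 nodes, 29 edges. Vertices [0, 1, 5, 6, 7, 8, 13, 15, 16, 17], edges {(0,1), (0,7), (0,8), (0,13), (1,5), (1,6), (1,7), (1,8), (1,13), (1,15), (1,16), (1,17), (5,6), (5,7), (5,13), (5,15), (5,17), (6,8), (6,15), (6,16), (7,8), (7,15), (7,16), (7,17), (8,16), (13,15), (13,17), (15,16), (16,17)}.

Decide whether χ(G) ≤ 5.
A valid 5-coloring: color 1: [1]; color 2: [6, 7, 13]; color 3: [0, 5, 16]; color 4: [8, 15, 17].
(χ(G) = 4 ≤ 5.)

Yes, G is 5-colorable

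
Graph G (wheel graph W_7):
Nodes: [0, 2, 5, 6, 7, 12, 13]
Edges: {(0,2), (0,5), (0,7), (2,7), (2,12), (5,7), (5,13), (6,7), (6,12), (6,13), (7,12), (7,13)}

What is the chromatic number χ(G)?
χ(G) = 3

Clique number ω(G) = 3 (lower bound: χ ≥ ω).
The clique on [0, 2, 7] has size 3, forcing χ ≥ 3, and the coloring below uses 3 colors, so χ(G) = 3.
A valid 3-coloring: color 1: [7]; color 2: [0, 12, 13]; color 3: [2, 5, 6].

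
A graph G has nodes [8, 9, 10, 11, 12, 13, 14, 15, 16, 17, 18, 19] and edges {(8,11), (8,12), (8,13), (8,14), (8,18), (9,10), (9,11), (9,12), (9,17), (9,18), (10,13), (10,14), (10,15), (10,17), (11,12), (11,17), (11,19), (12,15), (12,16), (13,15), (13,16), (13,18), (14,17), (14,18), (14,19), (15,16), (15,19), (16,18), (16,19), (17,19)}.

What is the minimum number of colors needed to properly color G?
Clique number ω(G) = 3 (lower bound: χ ≥ ω).
Odd cycle [14, 19, 11, 9, 10] needs 3 colors (χ ≥ 3).
Vertex 17 is adjacent to every vertex of [9, 10, 11, 14, 19], which already need 3 colors among themselves, so 17 needs a new color (χ ≥ 4).
The coloring below uses 4 colors, so χ(G) = 4.
A valid 4-coloring: color 1: [15, 17, 18]; color 2: [10, 11, 16]; color 3: [12, 13, 14]; color 4: [8, 9, 19].

χ(G) = 4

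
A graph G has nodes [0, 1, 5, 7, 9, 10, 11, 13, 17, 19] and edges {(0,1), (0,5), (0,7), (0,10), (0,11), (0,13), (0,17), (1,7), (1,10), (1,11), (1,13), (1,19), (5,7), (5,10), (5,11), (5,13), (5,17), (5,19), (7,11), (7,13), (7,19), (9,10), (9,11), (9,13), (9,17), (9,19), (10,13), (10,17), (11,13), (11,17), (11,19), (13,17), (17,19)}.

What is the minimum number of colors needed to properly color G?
Clique number ω(G) = 5 (lower bound: χ ≥ ω).
The clique on [0, 5, 10, 13, 17] has size 5, forcing χ ≥ 5, and the coloring below uses 5 colors, so χ(G) = 5.
A valid 5-coloring: color 1: [10, 11]; color 2: [13, 19]; color 3: [7, 17]; color 4: [0, 9]; color 5: [1, 5].

χ(G) = 5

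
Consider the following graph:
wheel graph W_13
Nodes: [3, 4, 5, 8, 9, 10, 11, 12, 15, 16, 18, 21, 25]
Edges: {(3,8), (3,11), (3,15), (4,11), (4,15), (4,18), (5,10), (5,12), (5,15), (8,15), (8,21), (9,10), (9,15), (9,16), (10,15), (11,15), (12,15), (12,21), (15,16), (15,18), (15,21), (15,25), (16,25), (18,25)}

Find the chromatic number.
Clique number ω(G) = 3 (lower bound: χ ≥ ω).
The clique on [3, 8, 15] has size 3, forcing χ ≥ 3, and the coloring below uses 3 colors, so χ(G) = 3.
A valid 3-coloring: color 1: [15]; color 2: [8, 10, 11, 12, 16, 18]; color 3: [3, 4, 5, 9, 21, 25].

χ(G) = 3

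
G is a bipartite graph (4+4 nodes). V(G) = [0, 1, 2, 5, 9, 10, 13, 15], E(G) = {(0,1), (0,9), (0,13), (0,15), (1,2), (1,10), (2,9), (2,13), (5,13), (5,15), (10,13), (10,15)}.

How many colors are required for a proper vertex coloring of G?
Clique number ω(G) = 2 (lower bound: χ ≥ ω).
The graph is bipartite (no odd cycle), so 2 colors suffice: χ(G) = 2.
A valid 2-coloring: color 1: [0, 2, 5, 10]; color 2: [1, 9, 13, 15].

χ(G) = 2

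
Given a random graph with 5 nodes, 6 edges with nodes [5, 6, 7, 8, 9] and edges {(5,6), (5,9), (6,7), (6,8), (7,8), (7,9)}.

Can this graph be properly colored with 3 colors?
Yes, G is 3-colorable

A valid 3-coloring: color 1: [6, 9]; color 2: [5, 7]; color 3: [8].
(χ(G) = 3 ≤ 3.)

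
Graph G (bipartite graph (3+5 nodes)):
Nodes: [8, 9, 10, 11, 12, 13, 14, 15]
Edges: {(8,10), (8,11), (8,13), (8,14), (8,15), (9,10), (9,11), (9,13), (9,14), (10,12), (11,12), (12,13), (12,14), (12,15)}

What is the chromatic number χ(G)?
χ(G) = 2

Clique number ω(G) = 2 (lower bound: χ ≥ ω).
The graph is bipartite (no odd cycle), so 2 colors suffice: χ(G) = 2.
A valid 2-coloring: color 1: [8, 9, 12]; color 2: [10, 11, 13, 14, 15].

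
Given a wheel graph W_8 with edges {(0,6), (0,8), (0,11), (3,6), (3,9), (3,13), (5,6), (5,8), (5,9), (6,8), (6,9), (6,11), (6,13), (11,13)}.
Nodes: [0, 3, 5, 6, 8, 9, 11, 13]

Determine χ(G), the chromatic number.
Clique number ω(G) = 3 (lower bound: χ ≥ ω).
Odd cycle [13, 3, 9, 5, 8, 0, 11] needs 3 colors (χ ≥ 3).
Vertex 6 is adjacent to every vertex of [0, 3, 5, 8, 9, 11, 13], which already need 3 colors among themselves, so 6 needs a new color (χ ≥ 4).
The coloring below uses 4 colors, so χ(G) = 4.
A valid 4-coloring: color 1: [6]; color 2: [0, 9, 13]; color 3: [3, 5, 11]; color 4: [8].

χ(G) = 4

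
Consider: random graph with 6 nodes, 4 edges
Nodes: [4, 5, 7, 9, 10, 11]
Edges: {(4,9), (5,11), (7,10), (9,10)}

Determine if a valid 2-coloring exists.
Yes, G is 2-colorable

A valid 2-coloring: color 1: [5, 7, 9]; color 2: [4, 10, 11].
(χ(G) = 2 ≤ 2.)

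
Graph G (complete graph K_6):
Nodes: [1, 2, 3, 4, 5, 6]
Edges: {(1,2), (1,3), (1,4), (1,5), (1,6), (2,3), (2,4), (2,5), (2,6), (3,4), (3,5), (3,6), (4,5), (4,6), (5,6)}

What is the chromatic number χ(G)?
χ(G) = 6

Clique number ω(G) = 6 (lower bound: χ ≥ ω).
The clique on [1, 2, 3, 4, 5, 6] has size 6, forcing χ ≥ 6, and the coloring below uses 6 colors, so χ(G) = 6.
A valid 6-coloring: color 1: [3]; color 2: [4]; color 3: [2]; color 4: [6]; color 5: [5]; color 6: [1].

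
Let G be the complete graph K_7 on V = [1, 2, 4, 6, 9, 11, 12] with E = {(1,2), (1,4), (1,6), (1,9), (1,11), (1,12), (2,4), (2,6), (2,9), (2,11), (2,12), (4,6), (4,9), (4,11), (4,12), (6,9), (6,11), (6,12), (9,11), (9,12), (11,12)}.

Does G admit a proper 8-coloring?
A valid 8-coloring: color 1: [4]; color 2: [2]; color 3: [11]; color 4: [6]; color 5: [12]; color 6: [1]; color 7: [9].
(χ(G) = 7 ≤ 8.)

Yes, G is 8-colorable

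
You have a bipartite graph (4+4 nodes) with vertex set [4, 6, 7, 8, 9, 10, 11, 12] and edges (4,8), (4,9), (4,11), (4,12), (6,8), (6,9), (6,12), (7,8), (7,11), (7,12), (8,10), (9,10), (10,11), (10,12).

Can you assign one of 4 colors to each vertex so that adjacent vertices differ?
A valid 4-coloring: color 1: [8, 9, 11, 12]; color 2: [4, 6, 7, 10].
(χ(G) = 2 ≤ 4.)

Yes, G is 4-colorable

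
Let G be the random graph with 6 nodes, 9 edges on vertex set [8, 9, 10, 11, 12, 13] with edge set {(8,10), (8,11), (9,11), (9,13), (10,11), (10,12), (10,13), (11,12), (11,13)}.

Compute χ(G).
χ(G) = 3

Clique number ω(G) = 3 (lower bound: χ ≥ ω).
The clique on [9, 11, 13] has size 3, forcing χ ≥ 3, and the coloring below uses 3 colors, so χ(G) = 3.
A valid 3-coloring: color 1: [11]; color 2: [9, 10]; color 3: [8, 12, 13].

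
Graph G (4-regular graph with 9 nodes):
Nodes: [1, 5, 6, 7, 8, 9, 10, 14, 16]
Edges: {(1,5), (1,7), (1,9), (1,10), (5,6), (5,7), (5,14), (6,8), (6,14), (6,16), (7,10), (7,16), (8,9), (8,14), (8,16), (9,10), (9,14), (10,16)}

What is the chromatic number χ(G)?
Clique number ω(G) = 3 (lower bound: χ ≥ ω).
The clique on [1, 9, 10] has size 3, forcing χ ≥ 3, and the coloring below uses 3 colors, so χ(G) = 3.
A valid 3-coloring: color 1: [1, 14, 16]; color 2: [6, 7, 9]; color 3: [5, 8, 10].

χ(G) = 3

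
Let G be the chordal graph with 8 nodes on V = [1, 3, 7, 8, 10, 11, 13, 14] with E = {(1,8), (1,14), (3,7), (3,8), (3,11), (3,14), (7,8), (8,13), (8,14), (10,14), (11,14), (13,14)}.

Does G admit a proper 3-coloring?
A valid 3-coloring: color 1: [7, 14]; color 2: [8, 10, 11]; color 3: [1, 3, 13].
(χ(G) = 3 ≤ 3.)

Yes, G is 3-colorable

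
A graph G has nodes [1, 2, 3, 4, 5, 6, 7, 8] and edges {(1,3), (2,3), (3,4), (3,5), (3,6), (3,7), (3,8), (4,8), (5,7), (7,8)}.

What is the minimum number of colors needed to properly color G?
Clique number ω(G) = 3 (lower bound: χ ≥ ω).
The clique on [3, 4, 8] has size 3, forcing χ ≥ 3, and the coloring below uses 3 colors, so χ(G) = 3.
A valid 3-coloring: color 1: [3]; color 2: [1, 2, 4, 6, 7]; color 3: [5, 8].

χ(G) = 3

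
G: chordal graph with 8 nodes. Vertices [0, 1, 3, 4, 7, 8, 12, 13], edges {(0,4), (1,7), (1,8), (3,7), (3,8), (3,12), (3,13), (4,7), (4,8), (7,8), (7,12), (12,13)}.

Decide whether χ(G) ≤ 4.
A valid 4-coloring: color 1: [0, 7, 13]; color 2: [8, 12]; color 3: [1, 3, 4].
(χ(G) = 3 ≤ 4.)

Yes, G is 4-colorable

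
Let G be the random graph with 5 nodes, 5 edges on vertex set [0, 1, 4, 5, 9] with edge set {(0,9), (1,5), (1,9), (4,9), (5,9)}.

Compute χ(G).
Clique number ω(G) = 3 (lower bound: χ ≥ ω).
The clique on [1, 5, 9] has size 3, forcing χ ≥ 3, and the coloring below uses 3 colors, so χ(G) = 3.
A valid 3-coloring: color 1: [9]; color 2: [0, 4, 5]; color 3: [1].

χ(G) = 3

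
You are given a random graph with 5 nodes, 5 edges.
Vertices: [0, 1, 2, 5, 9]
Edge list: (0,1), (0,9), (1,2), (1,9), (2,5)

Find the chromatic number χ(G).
Clique number ω(G) = 3 (lower bound: χ ≥ ω).
The clique on [0, 1, 9] has size 3, forcing χ ≥ 3, and the coloring below uses 3 colors, so χ(G) = 3.
A valid 3-coloring: color 1: [1, 5]; color 2: [2, 9]; color 3: [0].

χ(G) = 3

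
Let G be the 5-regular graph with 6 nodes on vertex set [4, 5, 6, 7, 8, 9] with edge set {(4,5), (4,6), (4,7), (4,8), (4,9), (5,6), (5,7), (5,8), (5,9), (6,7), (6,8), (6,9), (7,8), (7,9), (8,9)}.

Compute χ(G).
χ(G) = 6

Clique number ω(G) = 6 (lower bound: χ ≥ ω).
The clique on [4, 5, 6, 7, 8, 9] has size 6, forcing χ ≥ 6, and the coloring below uses 6 colors, so χ(G) = 6.
A valid 6-coloring: color 1: [6]; color 2: [5]; color 3: [4]; color 4: [7]; color 5: [8]; color 6: [9].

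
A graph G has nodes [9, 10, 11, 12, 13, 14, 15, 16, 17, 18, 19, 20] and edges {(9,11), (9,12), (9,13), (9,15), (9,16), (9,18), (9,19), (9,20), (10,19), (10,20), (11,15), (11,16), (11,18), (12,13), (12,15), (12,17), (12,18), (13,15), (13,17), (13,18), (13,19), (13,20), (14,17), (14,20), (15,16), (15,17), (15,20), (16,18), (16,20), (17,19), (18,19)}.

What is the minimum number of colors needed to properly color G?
χ(G) = 4

Clique number ω(G) = 4 (lower bound: χ ≥ ω).
The clique on [9, 11, 16, 18] has size 4, forcing χ ≥ 4, and the coloring below uses 4 colors, so χ(G) = 4.
A valid 4-coloring: color 1: [9, 10, 17]; color 2: [13, 14, 16]; color 3: [15, 18]; color 4: [11, 12, 19, 20].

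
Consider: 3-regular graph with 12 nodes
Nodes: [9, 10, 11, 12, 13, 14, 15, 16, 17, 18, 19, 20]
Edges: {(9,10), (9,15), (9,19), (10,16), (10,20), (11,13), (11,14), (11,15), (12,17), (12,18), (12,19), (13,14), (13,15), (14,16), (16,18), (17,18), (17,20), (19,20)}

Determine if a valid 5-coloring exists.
Yes, G is 5-colorable

A valid 5-coloring: color 1: [10, 14, 15, 17, 19]; color 2: [9, 13, 18, 20]; color 3: [11, 12, 16].
(χ(G) = 3 ≤ 5.)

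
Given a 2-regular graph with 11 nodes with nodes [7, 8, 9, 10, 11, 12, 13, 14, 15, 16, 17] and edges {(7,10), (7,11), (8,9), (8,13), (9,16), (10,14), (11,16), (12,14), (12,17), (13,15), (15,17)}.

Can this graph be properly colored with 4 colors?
Yes, G is 4-colorable

A valid 4-coloring: color 1: [9, 10, 11, 12, 15]; color 2: [7, 13, 14, 16, 17]; color 3: [8].
(χ(G) = 3 ≤ 4.)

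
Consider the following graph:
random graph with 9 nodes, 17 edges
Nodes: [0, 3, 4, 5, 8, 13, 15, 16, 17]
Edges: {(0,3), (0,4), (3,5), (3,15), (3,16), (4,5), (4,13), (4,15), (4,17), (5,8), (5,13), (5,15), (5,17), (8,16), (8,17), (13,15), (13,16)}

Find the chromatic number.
Clique number ω(G) = 4 (lower bound: χ ≥ ω).
The clique on [4, 5, 13, 15] has size 4, forcing χ ≥ 4, and the coloring below uses 4 colors, so χ(G) = 4.
A valid 4-coloring: color 1: [0, 5, 16]; color 2: [3, 4, 8]; color 3: [13, 17]; color 4: [15].

χ(G) = 4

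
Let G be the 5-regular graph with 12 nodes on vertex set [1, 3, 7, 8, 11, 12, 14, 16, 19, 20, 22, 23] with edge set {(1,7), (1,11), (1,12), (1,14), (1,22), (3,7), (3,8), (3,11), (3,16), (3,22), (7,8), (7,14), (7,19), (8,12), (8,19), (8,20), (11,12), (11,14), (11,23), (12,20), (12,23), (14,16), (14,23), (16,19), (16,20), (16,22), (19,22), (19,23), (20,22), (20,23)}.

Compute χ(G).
χ(G) = 4

Clique number ω(G) = 3 (lower bound: χ ≥ ω).
Suppose a proper 3-coloring c exists. The clique [1, 7, 14] takes 3 distinct colors; by symmetry let c(1) = 1, c(7) = 2, c(14) = 3.
- Vertex 11: neighbors [1, 14] already have colors [1, 3] ⇒ c(11) = 2.
- Vertex 12: neighbors [1, 11] already have colors [1, 2] ⇒ c(12) = 3.
- Vertex 8: neighbors [7, 12] already have colors [2, 3] ⇒ c(8) = 1.
- Vertex 19: neighbors [8, 7] already have colors [1, 2] ⇒ c(19) = 3.
- Vertex 20: neighbors [8, 12] already have colors [1, 3] ⇒ c(20) = 2.
- Vertex 22: neighbors [1, 20, 19] already have colors [1, 2, 3] — all 3 colors blocked. Contradiction.
The forced assignments end in a contradiction, so G has no proper 3-coloring (χ ≥ 4).
The coloring below uses 4 colors, so χ(G) = 4.
A valid 4-coloring: color 1: [3, 14, 19, 20]; color 2: [7, 12, 22]; color 3: [8, 11, 16]; color 4: [1, 23].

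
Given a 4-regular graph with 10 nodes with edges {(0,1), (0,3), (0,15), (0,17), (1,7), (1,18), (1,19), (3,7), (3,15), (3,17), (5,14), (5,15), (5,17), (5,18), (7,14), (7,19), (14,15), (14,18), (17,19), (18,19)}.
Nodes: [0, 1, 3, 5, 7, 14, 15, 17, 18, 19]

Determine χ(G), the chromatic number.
Clique number ω(G) = 3 (lower bound: χ ≥ ω).
The clique on [0, 3, 17] has size 3, forcing χ ≥ 3, and the coloring below uses 3 colors, so χ(G) = 3.
A valid 3-coloring: color 1: [1, 3, 14]; color 2: [7, 15, 17, 18]; color 3: [0, 5, 19].

χ(G) = 3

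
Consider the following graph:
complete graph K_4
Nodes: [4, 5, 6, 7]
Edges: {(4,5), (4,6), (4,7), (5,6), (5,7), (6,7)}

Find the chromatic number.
Clique number ω(G) = 4 (lower bound: χ ≥ ω).
The clique on [4, 5, 6, 7] has size 4, forcing χ ≥ 4, and the coloring below uses 4 colors, so χ(G) = 4.
A valid 4-coloring: color 1: [5]; color 2: [6]; color 3: [7]; color 4: [4].

χ(G) = 4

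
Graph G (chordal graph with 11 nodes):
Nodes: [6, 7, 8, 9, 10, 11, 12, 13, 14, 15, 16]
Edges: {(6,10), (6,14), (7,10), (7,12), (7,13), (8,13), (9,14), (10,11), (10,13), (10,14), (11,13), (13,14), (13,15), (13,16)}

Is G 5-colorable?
A valid 5-coloring: color 1: [6, 9, 12, 13]; color 2: [8, 10, 15, 16]; color 3: [7, 11, 14].
(χ(G) = 3 ≤ 5.)

Yes, G is 5-colorable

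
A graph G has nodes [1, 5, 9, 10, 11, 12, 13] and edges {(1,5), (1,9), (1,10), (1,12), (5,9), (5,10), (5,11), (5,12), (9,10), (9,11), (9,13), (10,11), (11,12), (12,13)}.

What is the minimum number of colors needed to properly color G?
χ(G) = 4

Clique number ω(G) = 4 (lower bound: χ ≥ ω).
The clique on [1, 5, 9, 10] has size 4, forcing χ ≥ 4, and the coloring below uses 4 colors, so χ(G) = 4.
A valid 4-coloring: color 1: [5, 13]; color 2: [9, 12]; color 3: [1, 11]; color 4: [10].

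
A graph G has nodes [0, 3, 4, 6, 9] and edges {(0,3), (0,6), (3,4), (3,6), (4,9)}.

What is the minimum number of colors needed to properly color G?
Clique number ω(G) = 3 (lower bound: χ ≥ ω).
The clique on [0, 3, 6] has size 3, forcing χ ≥ 3, and the coloring below uses 3 colors, so χ(G) = 3.
A valid 3-coloring: color 1: [3, 9]; color 2: [4, 6]; color 3: [0].

χ(G) = 3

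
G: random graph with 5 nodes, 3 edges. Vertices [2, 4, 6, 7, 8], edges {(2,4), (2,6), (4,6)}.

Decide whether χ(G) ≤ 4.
Yes, G is 4-colorable

A valid 4-coloring: color 1: [4, 7, 8]; color 2: [6]; color 3: [2].
(χ(G) = 3 ≤ 4.)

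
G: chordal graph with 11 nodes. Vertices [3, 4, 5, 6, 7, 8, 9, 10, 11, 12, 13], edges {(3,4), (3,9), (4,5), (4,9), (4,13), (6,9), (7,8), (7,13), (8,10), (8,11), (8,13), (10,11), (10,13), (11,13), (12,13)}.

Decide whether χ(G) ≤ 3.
No, G is not 3-colorable

The clique on vertices [8, 10, 11, 13] has size 4 > 3, so it alone needs 4 colors.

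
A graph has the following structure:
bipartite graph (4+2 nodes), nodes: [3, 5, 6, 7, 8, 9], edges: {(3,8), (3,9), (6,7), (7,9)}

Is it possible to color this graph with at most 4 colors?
A valid 4-coloring: color 1: [5, 6, 8, 9]; color 2: [3, 7].
(χ(G) = 2 ≤ 4.)

Yes, G is 4-colorable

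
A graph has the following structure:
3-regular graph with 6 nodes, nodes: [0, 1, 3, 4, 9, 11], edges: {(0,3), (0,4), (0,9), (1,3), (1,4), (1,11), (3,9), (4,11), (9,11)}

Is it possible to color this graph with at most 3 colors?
Yes, G is 3-colorable

A valid 3-coloring: color 1: [0, 1]; color 2: [3, 11]; color 3: [4, 9].
(χ(G) = 3 ≤ 3.)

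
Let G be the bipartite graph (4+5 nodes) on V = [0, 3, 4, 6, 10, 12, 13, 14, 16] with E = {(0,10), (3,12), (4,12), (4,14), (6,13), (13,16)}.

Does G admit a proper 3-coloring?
Yes, G is 3-colorable

A valid 3-coloring: color 1: [10, 12, 13, 14]; color 2: [0, 3, 4, 6, 16].
(χ(G) = 2 ≤ 3.)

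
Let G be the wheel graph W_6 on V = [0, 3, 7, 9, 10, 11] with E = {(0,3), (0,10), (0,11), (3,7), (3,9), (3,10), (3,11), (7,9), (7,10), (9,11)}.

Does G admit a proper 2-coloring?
The clique on vertices [0, 3, 10] has size 3 > 2, so it alone needs 3 colors.

No, G is not 2-colorable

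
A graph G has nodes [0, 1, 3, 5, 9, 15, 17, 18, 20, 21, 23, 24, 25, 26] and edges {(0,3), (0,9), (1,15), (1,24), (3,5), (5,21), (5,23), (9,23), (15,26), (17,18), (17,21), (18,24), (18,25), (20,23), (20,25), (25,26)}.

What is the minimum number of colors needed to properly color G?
Clique number ω(G) = 2 (lower bound: χ ≥ ω).
Odd cycle [23, 20, 25, 18, 17, 21, 5] needs 3 colors (χ ≥ 3).
The coloring below uses 3 colors, so χ(G) = 3.
A valid 3-coloring: color 1: [0, 1, 5, 18, 20, 26]; color 2: [3, 15, 21, 23, 24, 25]; color 3: [9, 17].

χ(G) = 3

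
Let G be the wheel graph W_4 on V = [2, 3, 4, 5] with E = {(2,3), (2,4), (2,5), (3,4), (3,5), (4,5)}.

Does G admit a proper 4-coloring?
A valid 4-coloring: color 1: [5]; color 2: [4]; color 3: [3]; color 4: [2].
(χ(G) = 4 ≤ 4.)

Yes, G is 4-colorable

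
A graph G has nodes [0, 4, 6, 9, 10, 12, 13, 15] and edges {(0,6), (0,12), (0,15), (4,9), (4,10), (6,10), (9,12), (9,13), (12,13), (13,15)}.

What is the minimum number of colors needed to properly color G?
Clique number ω(G) = 3 (lower bound: χ ≥ ω).
The clique on [9, 12, 13] has size 3, forcing χ ≥ 3, and the coloring below uses 3 colors, so χ(G) = 3.
A valid 3-coloring: color 1: [0, 4, 13]; color 2: [10, 12, 15]; color 3: [6, 9].

χ(G) = 3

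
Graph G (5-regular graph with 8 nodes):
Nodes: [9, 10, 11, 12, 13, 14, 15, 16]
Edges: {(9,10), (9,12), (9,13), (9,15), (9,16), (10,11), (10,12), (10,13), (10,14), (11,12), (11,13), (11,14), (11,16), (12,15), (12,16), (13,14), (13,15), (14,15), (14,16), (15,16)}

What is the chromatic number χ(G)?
χ(G) = 4

Clique number ω(G) = 4 (lower bound: χ ≥ ω).
The clique on [9, 12, 15, 16] has size 4, forcing χ ≥ 4, and the coloring below uses 4 colors, so χ(G) = 4.
A valid 4-coloring: color 1: [9, 14]; color 2: [12, 13]; color 3: [10, 16]; color 4: [11, 15].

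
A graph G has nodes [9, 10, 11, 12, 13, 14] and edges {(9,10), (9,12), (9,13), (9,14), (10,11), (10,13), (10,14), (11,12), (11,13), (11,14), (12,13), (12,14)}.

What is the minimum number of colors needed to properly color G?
Clique number ω(G) = 3 (lower bound: χ ≥ ω).
The clique on [9, 10, 13] has size 3, forcing χ ≥ 3, and the coloring below uses 3 colors, so χ(G) = 3.
A valid 3-coloring: color 1: [13, 14]; color 2: [9, 11]; color 3: [10, 12].

χ(G) = 3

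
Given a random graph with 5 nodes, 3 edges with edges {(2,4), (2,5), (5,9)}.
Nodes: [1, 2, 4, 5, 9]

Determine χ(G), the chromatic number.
Clique number ω(G) = 2 (lower bound: χ ≥ ω).
The graph is bipartite (no odd cycle), so 2 colors suffice: χ(G) = 2.
A valid 2-coloring: color 1: [1, 2, 9]; color 2: [4, 5].

χ(G) = 2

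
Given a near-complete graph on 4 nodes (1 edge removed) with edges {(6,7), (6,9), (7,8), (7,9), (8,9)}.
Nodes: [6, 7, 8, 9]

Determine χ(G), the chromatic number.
χ(G) = 3

Clique number ω(G) = 3 (lower bound: χ ≥ ω).
The clique on [7, 8, 9] has size 3, forcing χ ≥ 3, and the coloring below uses 3 colors, so χ(G) = 3.
A valid 3-coloring: color 1: [9]; color 2: [7]; color 3: [6, 8].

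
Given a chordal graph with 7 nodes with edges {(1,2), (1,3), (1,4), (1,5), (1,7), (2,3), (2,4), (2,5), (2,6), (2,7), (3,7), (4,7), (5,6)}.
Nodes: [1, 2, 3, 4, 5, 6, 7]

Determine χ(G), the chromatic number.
χ(G) = 4

Clique number ω(G) = 4 (lower bound: χ ≥ ω).
The clique on [1, 2, 3, 7] has size 4, forcing χ ≥ 4, and the coloring below uses 4 colors, so χ(G) = 4.
A valid 4-coloring: color 1: [2]; color 2: [1, 6]; color 3: [5, 7]; color 4: [3, 4].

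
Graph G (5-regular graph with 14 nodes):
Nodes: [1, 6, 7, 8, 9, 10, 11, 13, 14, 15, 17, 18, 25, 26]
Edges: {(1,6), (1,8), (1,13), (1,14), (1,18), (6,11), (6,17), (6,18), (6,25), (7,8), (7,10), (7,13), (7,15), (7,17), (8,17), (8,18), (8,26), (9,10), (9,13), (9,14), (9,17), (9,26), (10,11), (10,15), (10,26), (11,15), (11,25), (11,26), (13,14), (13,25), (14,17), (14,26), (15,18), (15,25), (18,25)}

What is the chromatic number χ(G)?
χ(G) = 4

Clique number ω(G) = 3 (lower bound: χ ≥ ω).
Suppose a proper 3-coloring c exists. The clique [1, 6, 18] takes 3 distinct colors; by symmetry let c(1) = 1, c(6) = 2, c(18) = 3.
- Vertex 8: neighbors [1, 18] already have colors [1, 3] ⇒ c(8) = 2.
- Vertex 25: neighbors [6, 18] already have colors [2, 3] ⇒ c(25) = 1.
- Vertex 11: neighbors [25, 6] already have colors [1, 2] ⇒ c(11) = 3.
- Vertex 26: neighbors [8, 11] already have colors [2, 3] ⇒ c(26) = 1.
- Vertex 10: neighbors [26, 11] already have colors [1, 3] ⇒ c(10) = 2.
- Vertex 15: neighbors [25, 10, 11] already have colors [1, 2, 3] — all 3 colors blocked. Contradiction.
The forced assignments end in a contradiction, so G has no proper 3-coloring (χ ≥ 4).
The coloring below uses 4 colors, so χ(G) = 4.
A valid 4-coloring: color 1: [6, 13, 15, 26]; color 2: [7, 11, 14, 18]; color 3: [1, 10, 17, 25]; color 4: [8, 9].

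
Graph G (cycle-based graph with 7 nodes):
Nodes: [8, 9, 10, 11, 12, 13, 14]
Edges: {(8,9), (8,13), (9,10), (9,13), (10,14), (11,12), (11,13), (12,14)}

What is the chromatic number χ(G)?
Clique number ω(G) = 3 (lower bound: χ ≥ ω).
The clique on [8, 9, 13] has size 3, forcing χ ≥ 3, and the coloring below uses 3 colors, so χ(G) = 3.
A valid 3-coloring: color 1: [10, 12, 13]; color 2: [9, 11, 14]; color 3: [8].

χ(G) = 3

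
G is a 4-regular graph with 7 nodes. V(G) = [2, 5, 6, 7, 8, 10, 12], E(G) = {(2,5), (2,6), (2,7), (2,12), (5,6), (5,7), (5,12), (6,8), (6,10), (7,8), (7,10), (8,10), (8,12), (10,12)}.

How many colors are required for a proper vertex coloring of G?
Clique number ω(G) = 3 (lower bound: χ ≥ ω).
The clique on [8, 10, 12] has size 3, forcing χ ≥ 3, and the coloring below uses 3 colors, so χ(G) = 3.
A valid 3-coloring: color 1: [6, 7, 12]; color 2: [2, 10]; color 3: [5, 8].

χ(G) = 3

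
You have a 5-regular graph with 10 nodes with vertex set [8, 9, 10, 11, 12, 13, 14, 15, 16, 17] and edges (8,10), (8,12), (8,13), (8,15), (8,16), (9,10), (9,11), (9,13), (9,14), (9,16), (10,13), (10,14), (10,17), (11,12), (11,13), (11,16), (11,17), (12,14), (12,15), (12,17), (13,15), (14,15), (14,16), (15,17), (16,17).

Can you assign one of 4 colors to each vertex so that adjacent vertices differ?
Yes, G is 4-colorable

A valid 4-coloring: color 1: [10, 11, 15]; color 2: [12, 13, 16]; color 3: [8, 9, 17]; color 4: [14].
(χ(G) = 4 ≤ 4.)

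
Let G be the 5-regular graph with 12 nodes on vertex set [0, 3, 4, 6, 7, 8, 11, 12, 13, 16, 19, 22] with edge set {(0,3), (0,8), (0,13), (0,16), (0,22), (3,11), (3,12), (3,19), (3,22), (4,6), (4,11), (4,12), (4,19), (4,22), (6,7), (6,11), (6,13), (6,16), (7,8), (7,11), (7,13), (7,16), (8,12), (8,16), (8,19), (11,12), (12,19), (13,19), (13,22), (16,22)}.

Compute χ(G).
Clique number ω(G) = 3 (lower bound: χ ≥ ω).
Suppose a proper 3-coloring c exists. The clique [0, 3, 22] takes 3 distinct colors; by symmetry let c(0) = 1, c(3) = 2, c(22) = 3.
- Vertex 13: neighbors [0, 22] already have colors [1, 3] ⇒ c(13) = 2.
- Vertex 16: neighbors [0, 22] already have colors [1, 3] ⇒ c(16) = 2.
- Vertex 8: neighbors [0, 16] already have colors [1, 2] ⇒ c(8) = 3.
- Vertex 12: neighbors [3, 8] already have colors [2, 3] ⇒ c(12) = 1.
- Vertex 19: neighbors [12, 3, 8] already have colors [1, 2, 3] — all 3 colors blocked. Contradiction.
The forced assignments end in a contradiction, so G has no proper 3-coloring (χ ≥ 4).
The coloring below uses 4 colors, so χ(G) = 4.
A valid 4-coloring: color 1: [11, 13, 16]; color 2: [7, 12, 22]; color 3: [0, 6, 19]; color 4: [3, 4, 8].

χ(G) = 4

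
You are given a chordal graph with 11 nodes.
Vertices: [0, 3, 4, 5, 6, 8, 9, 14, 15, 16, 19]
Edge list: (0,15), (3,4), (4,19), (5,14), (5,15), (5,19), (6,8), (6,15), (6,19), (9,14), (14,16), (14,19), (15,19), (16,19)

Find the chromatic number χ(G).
Clique number ω(G) = 3 (lower bound: χ ≥ ω).
The clique on [14, 16, 19] has size 3, forcing χ ≥ 3, and the coloring below uses 3 colors, so χ(G) = 3.
A valid 3-coloring: color 1: [0, 3, 8, 9, 19]; color 2: [4, 14, 15]; color 3: [5, 6, 16].

χ(G) = 3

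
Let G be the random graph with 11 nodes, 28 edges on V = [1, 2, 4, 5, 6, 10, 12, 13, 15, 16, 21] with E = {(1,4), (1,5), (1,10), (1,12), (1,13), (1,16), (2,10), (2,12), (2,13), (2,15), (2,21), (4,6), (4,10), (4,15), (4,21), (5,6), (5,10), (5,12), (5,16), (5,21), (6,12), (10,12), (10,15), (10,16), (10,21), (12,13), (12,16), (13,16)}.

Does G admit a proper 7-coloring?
Yes, G is 7-colorable

A valid 7-coloring: color 1: [6, 10, 13]; color 2: [4, 12]; color 3: [2, 5]; color 4: [1, 15, 21]; color 5: [16].
(χ(G) = 5 ≤ 7.)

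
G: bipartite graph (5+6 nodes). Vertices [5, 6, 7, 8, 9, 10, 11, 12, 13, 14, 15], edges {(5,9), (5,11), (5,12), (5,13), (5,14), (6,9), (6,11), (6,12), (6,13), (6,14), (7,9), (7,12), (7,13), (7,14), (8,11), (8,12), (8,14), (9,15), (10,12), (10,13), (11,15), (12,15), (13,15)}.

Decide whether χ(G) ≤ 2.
A valid 2-coloring: color 1: [9, 11, 12, 13, 14]; color 2: [5, 6, 7, 8, 10, 15].
(χ(G) = 2 ≤ 2.)

Yes, G is 2-colorable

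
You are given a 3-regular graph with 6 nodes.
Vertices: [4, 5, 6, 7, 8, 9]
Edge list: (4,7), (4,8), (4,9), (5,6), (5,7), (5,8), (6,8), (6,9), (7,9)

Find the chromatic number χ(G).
Clique number ω(G) = 3 (lower bound: χ ≥ ω).
The clique on [4, 7, 9] has size 3, forcing χ ≥ 3, and the coloring below uses 3 colors, so χ(G) = 3.
A valid 3-coloring: color 1: [7, 8]; color 2: [4, 6]; color 3: [5, 9].

χ(G) = 3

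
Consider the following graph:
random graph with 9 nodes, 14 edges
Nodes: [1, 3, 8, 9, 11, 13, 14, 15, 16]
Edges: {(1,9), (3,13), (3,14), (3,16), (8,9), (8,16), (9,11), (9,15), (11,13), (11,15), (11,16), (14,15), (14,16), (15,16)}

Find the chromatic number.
χ(G) = 3

Clique number ω(G) = 3 (lower bound: χ ≥ ω).
The clique on [11, 15, 16] has size 3, forcing χ ≥ 3, and the coloring below uses 3 colors, so χ(G) = 3.
A valid 3-coloring: color 1: [9, 13, 16]; color 2: [1, 3, 8, 15]; color 3: [11, 14].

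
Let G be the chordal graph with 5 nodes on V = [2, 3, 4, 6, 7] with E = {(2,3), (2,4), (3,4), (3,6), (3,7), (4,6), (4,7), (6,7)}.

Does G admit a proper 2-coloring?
No, G is not 2-colorable

The clique on vertices [3, 4, 6, 7] has size 4 > 2, so it alone needs 4 colors.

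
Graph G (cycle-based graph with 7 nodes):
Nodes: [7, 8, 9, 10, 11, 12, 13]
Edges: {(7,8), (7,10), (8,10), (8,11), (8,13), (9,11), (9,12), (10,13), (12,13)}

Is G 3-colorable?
A valid 3-coloring: color 1: [8, 9]; color 2: [7, 11, 13]; color 3: [10, 12].
(χ(G) = 3 ≤ 3.)

Yes, G is 3-colorable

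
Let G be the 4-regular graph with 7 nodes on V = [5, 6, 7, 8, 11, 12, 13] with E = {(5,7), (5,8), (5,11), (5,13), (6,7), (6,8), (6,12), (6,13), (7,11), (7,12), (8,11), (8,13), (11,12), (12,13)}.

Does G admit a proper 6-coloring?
A valid 6-coloring: color 1: [11, 13]; color 2: [7, 8]; color 3: [5, 12]; color 4: [6].
(χ(G) = 4 ≤ 6.)

Yes, G is 6-colorable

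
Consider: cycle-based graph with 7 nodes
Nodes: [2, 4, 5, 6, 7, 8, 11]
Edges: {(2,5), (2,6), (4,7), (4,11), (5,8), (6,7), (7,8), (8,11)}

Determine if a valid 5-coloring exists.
Yes, G is 5-colorable

A valid 5-coloring: color 1: [4, 6, 8]; color 2: [5, 7, 11]; color 3: [2].
(χ(G) = 3 ≤ 5.)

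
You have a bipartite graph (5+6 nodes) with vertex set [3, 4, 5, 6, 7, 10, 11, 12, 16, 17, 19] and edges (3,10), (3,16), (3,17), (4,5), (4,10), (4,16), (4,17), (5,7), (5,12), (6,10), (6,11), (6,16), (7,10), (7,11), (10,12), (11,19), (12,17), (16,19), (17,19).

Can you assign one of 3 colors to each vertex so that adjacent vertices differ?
Yes, G is 3-colorable

A valid 3-coloring: color 1: [5, 10, 11, 16, 17]; color 2: [3, 4, 6, 7, 12, 19].
(χ(G) = 2 ≤ 3.)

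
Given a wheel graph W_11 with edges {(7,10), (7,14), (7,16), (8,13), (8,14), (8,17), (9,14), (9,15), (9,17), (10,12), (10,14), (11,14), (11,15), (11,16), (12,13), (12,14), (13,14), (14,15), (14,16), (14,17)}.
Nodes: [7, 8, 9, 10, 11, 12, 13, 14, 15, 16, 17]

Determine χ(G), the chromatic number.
χ(G) = 3

Clique number ω(G) = 3 (lower bound: χ ≥ ω).
The clique on [7, 14, 16] has size 3, forcing χ ≥ 3, and the coloring below uses 3 colors, so χ(G) = 3.
A valid 3-coloring: color 1: [14]; color 2: [7, 8, 9, 11, 12]; color 3: [10, 13, 15, 16, 17].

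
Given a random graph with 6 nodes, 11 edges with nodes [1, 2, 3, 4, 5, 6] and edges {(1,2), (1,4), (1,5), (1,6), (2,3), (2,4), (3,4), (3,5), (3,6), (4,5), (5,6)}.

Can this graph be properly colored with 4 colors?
A valid 4-coloring: color 1: [2, 5]; color 2: [1, 3]; color 3: [4, 6].
(χ(G) = 3 ≤ 4.)

Yes, G is 4-colorable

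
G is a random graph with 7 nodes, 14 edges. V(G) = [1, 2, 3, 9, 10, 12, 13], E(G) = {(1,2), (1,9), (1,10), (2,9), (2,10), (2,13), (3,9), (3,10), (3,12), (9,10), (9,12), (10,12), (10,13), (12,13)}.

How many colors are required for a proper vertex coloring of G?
Clique number ω(G) = 4 (lower bound: χ ≥ ω).
The clique on [1, 2, 9, 10] has size 4, forcing χ ≥ 4, and the coloring below uses 4 colors, so χ(G) = 4.
A valid 4-coloring: color 1: [10]; color 2: [9, 13]; color 3: [2, 12]; color 4: [1, 3].

χ(G) = 4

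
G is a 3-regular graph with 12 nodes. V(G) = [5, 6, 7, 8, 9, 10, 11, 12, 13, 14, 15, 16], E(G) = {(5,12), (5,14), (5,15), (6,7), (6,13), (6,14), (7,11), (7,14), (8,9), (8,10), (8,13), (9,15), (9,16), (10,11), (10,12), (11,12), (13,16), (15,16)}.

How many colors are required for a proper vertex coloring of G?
Clique number ω(G) = 3 (lower bound: χ ≥ ω).
The clique on [6, 7, 14] has size 3, forcing χ ≥ 3, and the coloring below uses 3 colors, so χ(G) = 3.
A valid 3-coloring: color 1: [5, 6, 8, 11, 16]; color 2: [9, 10, 13, 14]; color 3: [7, 12, 15].

χ(G) = 3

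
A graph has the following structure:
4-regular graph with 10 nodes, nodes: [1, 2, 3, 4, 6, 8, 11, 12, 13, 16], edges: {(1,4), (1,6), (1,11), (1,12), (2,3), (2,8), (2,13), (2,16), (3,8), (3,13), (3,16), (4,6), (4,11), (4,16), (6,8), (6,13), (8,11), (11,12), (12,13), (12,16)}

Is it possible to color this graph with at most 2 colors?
No, G is not 2-colorable

The clique on vertices [1, 4, 11] has size 3 > 2, so it alone needs 3 colors.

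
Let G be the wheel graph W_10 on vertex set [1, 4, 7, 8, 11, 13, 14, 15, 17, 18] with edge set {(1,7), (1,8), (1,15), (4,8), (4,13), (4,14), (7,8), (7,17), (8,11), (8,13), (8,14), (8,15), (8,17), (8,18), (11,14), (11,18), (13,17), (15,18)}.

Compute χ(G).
Clique number ω(G) = 3 (lower bound: χ ≥ ω).
Odd cycle [18, 11, 14, 4, 13, 17, 7, 1, 15] needs 3 colors (χ ≥ 3).
Vertex 8 is adjacent to every vertex of [1, 4, 7, 11, 13, 14, 15, 17, 18], which already need 3 colors among themselves, so 8 needs a new color (χ ≥ 4).
The coloring below uses 4 colors, so χ(G) = 4.
A valid 4-coloring: color 1: [8]; color 2: [1, 13, 14, 18]; color 3: [4, 11, 15, 17]; color 4: [7].

χ(G) = 4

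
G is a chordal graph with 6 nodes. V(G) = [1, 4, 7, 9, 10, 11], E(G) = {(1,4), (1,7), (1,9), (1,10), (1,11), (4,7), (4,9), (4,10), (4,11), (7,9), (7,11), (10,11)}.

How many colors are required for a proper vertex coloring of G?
χ(G) = 4

Clique number ω(G) = 4 (lower bound: χ ≥ ω).
The clique on [1, 4, 7, 9] has size 4, forcing χ ≥ 4, and the coloring below uses 4 colors, so χ(G) = 4.
A valid 4-coloring: color 1: [1]; color 2: [4]; color 3: [9, 11]; color 4: [7, 10].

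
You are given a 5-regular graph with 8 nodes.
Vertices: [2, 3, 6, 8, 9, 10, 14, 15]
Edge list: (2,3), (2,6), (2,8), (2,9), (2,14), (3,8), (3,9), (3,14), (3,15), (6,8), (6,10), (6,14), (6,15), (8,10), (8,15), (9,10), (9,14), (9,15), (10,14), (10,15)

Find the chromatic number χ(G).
χ(G) = 4

Clique number ω(G) = 4 (lower bound: χ ≥ ω).
The clique on [2, 3, 9, 14] has size 4, forcing χ ≥ 4, and the coloring below uses 4 colors, so χ(G) = 4.
A valid 4-coloring: color 1: [2, 10]; color 2: [14, 15]; color 3: [3, 6]; color 4: [8, 9].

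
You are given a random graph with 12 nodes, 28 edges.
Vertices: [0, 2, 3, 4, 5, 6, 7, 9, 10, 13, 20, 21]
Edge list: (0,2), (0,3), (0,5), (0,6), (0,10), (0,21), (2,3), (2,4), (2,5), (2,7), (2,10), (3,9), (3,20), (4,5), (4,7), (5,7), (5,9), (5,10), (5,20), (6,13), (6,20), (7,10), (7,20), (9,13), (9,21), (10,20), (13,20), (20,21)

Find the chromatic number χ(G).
Clique number ω(G) = 4 (lower bound: χ ≥ ω).
The clique on [0, 2, 5, 10] has size 4, forcing χ ≥ 4, and the coloring below uses 4 colors, so χ(G) = 4.
A valid 4-coloring: color 1: [3, 5, 6, 21]; color 2: [2, 9, 20]; color 3: [4, 10, 13]; color 4: [0, 7].

χ(G) = 4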